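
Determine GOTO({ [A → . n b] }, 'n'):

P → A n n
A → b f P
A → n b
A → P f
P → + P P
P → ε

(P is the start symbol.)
GOTO(I, 'n') = CLOSURE({ [A → αX.β] : [A → α.Xβ] ∈ I, X = 'n' })

Items with dot before 'n', with the dot advanced:
  [A → . n b] → [A → n . b]
Closure adds nothing (no advanced item has the dot before a non-terminal).

GOTO = { [A → n . b] }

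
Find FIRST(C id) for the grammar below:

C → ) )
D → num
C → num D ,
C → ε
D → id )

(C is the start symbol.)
{ ')', 'id', 'num' }

FIRST sets of the non-terminals involved (from the grammar, by fixed-point iteration):
  FIRST(C) = { ')', 'num', ε }

To compute FIRST(C id), process the symbols left to right:
Symbol C is a non-terminal. Add FIRST(C) \ {ε} = { ')', 'num' }
C is nullable (ε ∈ FIRST(C)), continue to the next symbol.
Symbol id is a terminal. Add 'id' and stop.
FIRST(C id) = { ')', 'id', 'num' }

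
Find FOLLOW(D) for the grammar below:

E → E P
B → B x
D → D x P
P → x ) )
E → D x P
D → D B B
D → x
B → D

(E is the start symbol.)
In D → D x P: D is followed by x P, add FIRST(x P) \ {ε} = { 'x' }
In E → D x P: D is followed by x P, add FIRST(x P) \ {ε} = { 'x' }
In D → D B B: D is followed by B B, add FIRST(B B) \ {ε} = { 'x' }
In B → D: D is at the end, add FOLLOW(B)

The FOLLOW sets referred to above (computed the same way, to a fixed point):
  FOLLOW(B) = { 'x' }

Taking the union: FOLLOW(D) = { 'x' }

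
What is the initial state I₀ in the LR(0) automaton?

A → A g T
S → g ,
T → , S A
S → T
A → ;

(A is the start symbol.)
{ [A → . ;], [A → . A g T], [A' → . A] }

First, augment the grammar with A' → A
I₀ = CLOSURE({ [A' → . A] }):
  [A' → . A] has the dot before A: add [A → . A g T], [A → . ;]
No further items can be added.

I₀ = { [A → . ;], [A → . A g T], [A' → . A] }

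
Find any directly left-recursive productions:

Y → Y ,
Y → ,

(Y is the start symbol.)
Yes, Y is left-recursive

Direct left recursion occurs when N → N α for some non-terminal N (the right-hand side begins with the left-hand side itself).

Y → Y ,: LEFT RECURSIVE (starts with Y)
Y → ,: starts with ','

The grammar has direct left recursion on: Y.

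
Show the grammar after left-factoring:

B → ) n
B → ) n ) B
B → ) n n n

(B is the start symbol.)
B → ) n B'
B' → ε
B' → ) B
B' → n n

Left-factoring transforms A → αβ₁ | αβ₂ into A → αA' and A' → β₁ | β₂
(α is the longest common prefix among the alternatives). Repeat until
no nonterminal has two alternatives with a common prefix.

Round 1: B has alternatives sharing prefix ') n'. Introduce B': B → ) n B'
  Add: B' → ε
  Add: B' → ) B
  Add: B' → n n

No remaining common prefixes — done.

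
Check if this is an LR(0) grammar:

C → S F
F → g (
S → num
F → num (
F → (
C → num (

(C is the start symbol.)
No. Shift-reduce conflict between [S → num .] and [C → num . (]

Augment with C' → C and build the canonical LR(0) collection (I0 = CLOSURE({[C' → . C]}), then GOTO on every symbol after a dot until no new states appear). It has 11 states:
  I0: { [C → . S F], [C → . num (], [C' → . C], [S → . num] }  — shift
  I1: { [C' → C .] }  — accept
  I2: { [C → S . F], [F → . (], [F → . g (], [F → . num (] }  — shift
  I3: { [C → num . (], [S → num .] }  — shift, reduce
  I4: { [C → num ( .] }  — reduce
  I5: { [F → ( .] }  — reduce
  I6: { [C → S F .] }  — reduce
  I7: { [F → g . (] }  — shift
  I8: { [F → num . (] }  — shift
  I9: { [F → num ( .] }  — reduce
  I10: { [F → g ( .] }  — reduce

Conflict in state I3:
  Shift-reduce conflict between [S → num .] and [C → num . (]
So the grammar is NOT LR(0).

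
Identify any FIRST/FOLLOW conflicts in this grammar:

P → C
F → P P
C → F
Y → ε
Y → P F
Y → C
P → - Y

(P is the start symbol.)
Nullable non-terminals: Y.
FIRST sets used below: FIRST(P) = { '-' }, FIRST(C) = { '-' }

Y: nullable alternative(s) Y → ε; FOLLOW(Y) = { $, '-' }
  Y → ε: FIRST \ {ε} = { } — this is the only nullable alternative, skip
  Y → P F: FIRST \ {ε} = { '-' } — overlaps FOLLOW(Y) on { '-' }: CONFLICT
  Y → C: FIRST \ {ε} = { '-' } — overlaps FOLLOW(Y) on { '-' }: CONFLICT

C, F, P have no nullable alternative, so no FIRST/FOLLOW check is needed there.

So the grammar has 2 FIRST/FOLLOW conflicts (marked CONFLICT above).

Answer: Yes. Y → P F with FOLLOW(Y) on { '-' }; Y → C with FOLLOW(Y) on { '-' }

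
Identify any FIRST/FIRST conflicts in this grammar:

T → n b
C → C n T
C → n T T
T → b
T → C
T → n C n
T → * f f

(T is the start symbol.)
Yes. T → n b / T → C on { 'n' }; T → n b / T → n C n on { 'n' }; T → C / T → n C n on { 'n' }; C → C n T / C → n T T on { 'n' }

FIRST sets of the non-terminals at (or reachable through a nullable prefix from) the front of some alternative:
  FIRST(C) = { 'n' }

Productions for T:
  T → n b: FIRST = { 'n' }
  T → b: FIRST = { 'b' }
  T → C: FIRST = { 'n' }
  T → n C n: FIRST = { 'n' }
  T → * f f: FIRST = { '*' }
Productions for C:
  C → C n T: FIRST = { 'n' }
  C → n T T: FIRST = { 'n' }

Conflict for T: T → n b and T → C
  Overlap: { 'n' }
Conflict for T: T → n b and T → n C n
  Overlap: { 'n' }
Conflict for T: T → C and T → n C n
  Overlap: { 'n' }
Conflict for C: C → C n T and C → n T T
  Overlap: { 'n' }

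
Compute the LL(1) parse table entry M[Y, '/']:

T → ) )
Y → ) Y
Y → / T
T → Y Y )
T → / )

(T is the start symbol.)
To find M[Y, '/'], we find productions for Y where '/' is in the predict set (PREDICT(N → α) = (FIRST(α) \ {ε}) ∪ (FOLLOW(N) if α ⇒* ε)).

Y → ) Y: PREDICT = { ')' }
Y → / T: PREDICT = { '/' }
  '/' is in predict set, so this production goes in M[Y, '/']

M[Y, '/'] = Y → / T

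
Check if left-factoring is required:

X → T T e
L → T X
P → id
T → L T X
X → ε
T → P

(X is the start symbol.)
Left-factoring is needed when two productions for the same non-terminal
share a common prefix on the right-hand side.

Productions for X:
  X → T T e
  X → ε
Productions for T:
  T → L T X
  T → P

No common prefixes found.

Answer: No, left-factoring is not needed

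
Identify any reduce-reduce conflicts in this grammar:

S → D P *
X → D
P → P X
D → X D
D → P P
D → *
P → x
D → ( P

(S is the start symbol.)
Yes — I8: [D → X D .] vs [X → D .]; I13: [D → * .] vs [S → D P * .]

A reduce-reduce conflict occurs when an LR(0) state has two complete items [A → α .] and [B → β .] — both call for a reduction, and with no lookahead the parser cannot choose between them.

Augment with S' → S and build the canonical LR(0) collection (I0 = CLOSURE({[S' → . S]}), then GOTO on every symbol after a dot until no new states appear). It has 15 states:
  I0: { [D → . ( P], [D → . *], [D → . P P], [D → . X D], [P → . P X], [P → . x], [S → . D P *], [S' → . S], [X → . D] }  — shift
  I1: { [D → ( . P], [P → . P X], [P → . x] }  — shift
  I2: { [D → * .] }  — reduce
  I3: { [P → . P X], [P → . x], [S → D . P *], [X → D .] }  — shift, reduce
  I4: { [D → . ( P], [D → . *], [D → . P P], [D → . X D], [D → P . P], [P → . P X], [P → . x], [P → P . X], [X → . D] }  — shift
  I5: { [S' → S .] }  — accept
  I6: { [D → . ( P], [D → . *], [D → . P P], [D → . X D], [D → X . D], [P → . P X], [P → . x], [X → . D] }  — shift
  I7: { [P → x .] }  — reduce
  I8: { [D → X D .], [X → D .] }  — 2 reduces
  I9: { [X → D .] }  — reduce
  I10: { [D → . ( P], [D → . *], [D → . P P], [D → . X D], [D → P . P], [D → P P .], [P → . P X], [P → . x], [P → P . X], [X → . D] }  — shift, reduce
  I11: { [D → . ( P], [D → . *], [D → . P P], [D → . X D], [D → X . D], [P → . P X], [P → . x], [P → P X .], [X → . D] }  — shift, reduce
  I12: { [D → . ( P], [D → . *], [D → . P P], [D → . X D], [P → . P X], [P → . x], [P → P . X], [S → D P . *], [X → . D] }  — shift
  I13: { [D → * .], [S → D P * .] }  — 2 reduces
  I14: { [D → ( P .], [D → . ( P], [D → . *], [D → . P P], [D → . X D], [P → . P X], [P → . x], [P → P . X], [X → . D] }  — shift, reduce

I8 contains complete items [D → X D .], [X → D .] — reduce-reduce conflict.
I13 contains complete items [D → * .], [S → D P * .] — reduce-reduce conflict.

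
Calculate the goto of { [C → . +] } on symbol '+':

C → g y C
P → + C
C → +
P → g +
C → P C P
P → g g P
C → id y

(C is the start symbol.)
GOTO(I, '+') = CLOSURE({ [A → αX.β] : [A → α.Xβ] ∈ I, X = '+' })

Items with dot before '+', with the dot advanced:
  [C → . +] → [C → + .]
Closure adds nothing (no advanced item has the dot before a non-terminal).

GOTO = { [C → + .] }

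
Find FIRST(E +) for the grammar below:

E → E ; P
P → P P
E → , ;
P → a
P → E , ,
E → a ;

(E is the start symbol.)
{ ',', 'a' }

FIRST sets of the non-terminals involved (from the grammar, by fixed-point iteration):
  FIRST(E) = { ',', 'a' }

To compute FIRST(E +), process the symbols left to right:
Symbol E is a non-terminal. Add FIRST(E) \ {ε} = { ',', 'a' }
E is not nullable (ε ∉ FIRST(E)), so stop here.
FIRST(E +) = { ',', 'a' }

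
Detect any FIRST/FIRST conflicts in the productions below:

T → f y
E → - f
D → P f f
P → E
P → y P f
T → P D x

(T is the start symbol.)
A FIRST/FIRST conflict occurs when two productions N → α and N → β for the same non-terminal have FIRST(α) ∩ FIRST(β) ≠ ∅ (with ε ∈ FIRST of a nullable right-hand side, so two nullable alternatives also conflict).

FIRST sets of the non-terminals at (or reachable through a nullable prefix from) the front of some alternative:
  FIRST(P) = { '-', 'y' }
  FIRST(E) = { '-' }

Productions for T:
  T → f y: FIRST = { 'f' }
  T → P D x: FIRST = { '-', 'y' }
Productions for P:
  P → E: FIRST = { '-' }
  P → y P f: FIRST = { 'y' }
E, D have only one production, so no FIRST/FIRST conflict is possible there.

All alternatives of each non-terminal have pairwise disjoint FIRST sets.

Answer: No FIRST/FIRST conflicts.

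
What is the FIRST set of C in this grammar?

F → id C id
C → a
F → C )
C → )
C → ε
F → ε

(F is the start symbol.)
{ ')', 'a', ε }

To compute FIRST(C), examine every production with C on the left-hand side, reading each right-hand side left to right until a non-nullable symbol is reached.

From C → a:
  - a is a terminal: add 'a' and stop
From C → ):
  - ')' is a terminal: add ')' and stop
From C → ε:
  - ε-production, so ε ∈ FIRST(C)

Collecting: FIRST(C) = { ')', 'a', ε }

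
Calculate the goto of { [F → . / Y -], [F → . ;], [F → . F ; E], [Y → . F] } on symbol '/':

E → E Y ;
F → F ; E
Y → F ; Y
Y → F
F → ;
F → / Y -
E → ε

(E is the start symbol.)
GOTO(I, '/') = CLOSURE({ [A → αX.β] : [A → α.Xβ] ∈ I, X = '/' })

Items with dot before '/', with the dot advanced:
  [F → . / Y -] → [F → / . Y -]
Closure of the advanced items:
  [F → / . Y -] has the dot before Y: add [Y → . F ; Y], [Y → . F]
  [Y → . F ; Y] has the dot before F: add [F → . F ; E], [F → . ;], [F → . / Y -]

GOTO = { [F → . / Y -], [F → . ;], [F → . F ; E], [F → / . Y -], [Y → . F ; Y], [Y → . F] }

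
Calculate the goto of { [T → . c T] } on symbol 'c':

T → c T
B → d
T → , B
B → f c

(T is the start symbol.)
{ [T → . , B], [T → . c T], [T → c . T] }

GOTO(I, 'c') = CLOSURE({ [A → αX.β] : [A → α.Xβ] ∈ I, X = 'c' })

Items with dot before 'c', with the dot advanced:
  [T → . c T] → [T → c . T]
Closure of the advanced items:
  [T → c . T] has the dot before T: add [T → . c T], [T → . , B]

GOTO = { [T → . , B], [T → . c T], [T → c . T] }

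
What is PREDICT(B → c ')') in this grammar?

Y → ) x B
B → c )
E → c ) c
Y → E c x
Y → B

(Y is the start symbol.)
PREDICT(B → c ')') = (FIRST(RHS) \ {ε}) ∪ (FOLLOW(B) if ε ∈ FIRST(RHS), i.e. RHS ⇒* ε)
FIRST(c ')') = { 'c' }
ε ∉ FIRST(c ')'), so FOLLOW(B) is not added.
PREDICT(B → c ')') = { 'c' }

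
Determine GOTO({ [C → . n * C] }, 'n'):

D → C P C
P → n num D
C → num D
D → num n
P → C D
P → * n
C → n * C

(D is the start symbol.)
GOTO(I, 'n') = CLOSURE({ [A → αX.β] : [A → α.Xβ] ∈ I, X = 'n' })

Items with dot before 'n', with the dot advanced:
  [C → . n * C] → [C → n . * C]
Closure adds nothing (no advanced item has the dot before a non-terminal).

GOTO = { [C → n . * C] }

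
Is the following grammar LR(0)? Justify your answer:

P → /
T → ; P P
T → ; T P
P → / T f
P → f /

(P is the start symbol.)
A grammar is LR(0) if no state in the canonical LR(0) collection has:
  - both a shift item (dot before a terminal) and a complete item (shift-reduce conflict), or
  - two or more complete items (reduce-reduce conflict; the accept item [P' → P .] counts as a complete item here).

Augment with P' → P and build the canonical LR(0) collection (I0 = CLOSURE({[P' → . P]}), then GOTO on every symbol after a dot until no new states appear). It has 12 states:
  I0: { [P → . / T f], [P → . /], [P → . f /], [P' → . P] }  — shift
  I1: { [P → / . T f], [P → / .], [T → . ; P P], [T → . ; T P] }  — shift, reduce
  I2: { [P' → P .] }  — accept
  I3: { [P → f . /] }  — shift
  I4: { [P → f / .] }  — reduce
  I5: { [P → . / T f], [P → . /], [P → . f /], [T → . ; P P], [T → . ; T P], [T → ; . P P], [T → ; . T P] }  — shift
  I6: { [P → / T . f] }  — shift
  I7: { [P → / T f .] }  — reduce
  I8: { [P → . / T f], [P → . /], [P → . f /], [T → ; P . P] }  — shift
  I9: { [P → . / T f], [P → . /], [P → . f /], [T → ; T . P] }  — shift
  I10: { [T → ; T P .] }  — reduce
  I11: { [T → ; P P .] }  — reduce

Conflict in state I1:
  Shift-reduce conflict between [P → / .] and [T → . ; P P]
So the grammar is NOT LR(0).

Answer: No. Shift-reduce conflict between [P → / .] and [T → . ; P P]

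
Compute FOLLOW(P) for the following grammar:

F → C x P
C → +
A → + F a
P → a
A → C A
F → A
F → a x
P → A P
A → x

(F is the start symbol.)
To compute FOLLOW(P), find every occurrence of P on a right-hand side N → α P β: add FIRST(β) \ {ε}, and if β is empty or nullable also add FOLLOW(N). Iterate to a fixed point.

In F → C x P: P is at the end, add FOLLOW(F)
In P → A P: P is at the end; this adds FOLLOW(P) to itself — nothing new

The FOLLOW sets referred to above (computed the same way, to a fixed point):
  FOLLOW(F) = { $, 'a' }

Taking the union: FOLLOW(P) = { $, 'a' }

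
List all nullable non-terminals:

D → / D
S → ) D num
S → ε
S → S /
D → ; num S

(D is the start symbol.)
{ 'S' }

ε-productions: S → ε
So S is immediately nullable.
No further non-terminal can be added: every production for the remaining non-terminals contains a terminal or a non-nullable non-terminal.
Nullable = { 'S' }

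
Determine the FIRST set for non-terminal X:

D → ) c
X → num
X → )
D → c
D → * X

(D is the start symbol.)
To compute FIRST(X), examine every production with X on the left-hand side, reading each right-hand side left to right until a non-nullable symbol is reached.

From X → num:
  - num is a terminal: add 'num' and stop
From X → ):
  - ')' is a terminal: add ')' and stop

Collecting: FIRST(X) = { ')', 'num' }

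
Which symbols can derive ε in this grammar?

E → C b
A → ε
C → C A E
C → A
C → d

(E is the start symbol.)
{ 'A', 'C' }

A non-terminal is nullable if it can derive ε (the empty string): either it has an ε-production, or it has a production whose right-hand side consists entirely of nullable non-terminals.

ε-productions: A → ε
So A is immediately nullable.
C → A: every symbol on the right is nullable, so C is nullable too.
No further non-terminal can be added: every production for the remaining non-terminals contains a terminal or a non-nullable non-terminal.
Nullable = { 'A', 'C' }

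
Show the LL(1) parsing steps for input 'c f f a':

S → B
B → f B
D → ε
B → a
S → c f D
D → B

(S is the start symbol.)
Stack is shown with the top on the left.

Stack    Input      Action
--------------------------
S $      c f f a $  output S → c f D
c f D $  c f f a $  match 'c'
f D $    f f a $    match 'f'
D $      f a $      output D → B
B $      f a $      output B → f B
f B $    f a $      match 'f'
B $      a $        output B → a
a $      a $        match 'a'
$        $          accept

The string is accepted.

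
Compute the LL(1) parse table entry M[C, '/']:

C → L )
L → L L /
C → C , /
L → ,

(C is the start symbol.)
Empty (error entry)

To find M[C, '/'], we find productions for C where '/' is in the predict set (PREDICT(N → α) = (FIRST(α) \ {ε}) ∪ (FOLLOW(N) if α ⇒* ε)).

Relevant sets:
  FIRST(L) = { ',' }
  FIRST(C) = { ',' }

C → L ): PREDICT = { ',' }
C → C , /: PREDICT = { ',' }

M[C, '/'] is empty (no production applies)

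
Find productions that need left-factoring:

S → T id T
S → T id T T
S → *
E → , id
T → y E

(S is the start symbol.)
Yes, S has productions with common prefix 'T id T'

Left-factoring is needed when two productions for the same non-terminal
share a common prefix on the right-hand side.

Productions for S:
  S → T id T
  S → T id T T
  S → *

Found common prefix 'T id T' in productions for S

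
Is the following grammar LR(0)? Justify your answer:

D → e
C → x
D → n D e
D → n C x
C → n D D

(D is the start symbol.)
No. Reduce-reduce conflict: [D → e .] and [D → n D e .]

Augment with D' → D and build the canonical LR(0) collection (I0 = CLOSURE({[D' → . D]}), then GOTO on every symbol after a dot until no new states appear). It has 13 states:
  I0: { [D → . e], [D → . n C x], [D → . n D e], [D' → . D] }  — shift
  I1: { [D' → D .] }  — accept
  I2: { [D → e .] }  — reduce
  I3: { [C → . n D D], [C → . x], [D → . e], [D → . n C x], [D → . n D e], [D → n . C x], [D → n . D e] }  — shift
  I4: { [D → n C . x] }  — shift
  I5: { [D → n D . e] }  — shift
  I6: { [C → . n D D], [C → . x], [C → n . D D], [D → . e], [D → . n C x], [D → . n D e], [D → n . C x], [D → n . D e] }  — shift
  I7: { [C → x .] }  — reduce
  I8: { [C → n D . D], [D → . e], [D → . n C x], [D → . n D e], [D → n D . e] }  — shift
  I9: { [C → n D D .] }  — reduce
  I10: { [D → e .], [D → n D e .] }  — 2 reduces
  I11: { [D → n D e .] }  — reduce
  I12: { [D → n C x .] }  — reduce

Conflict in state I10:
  Reduce-reduce conflict: [D → e .] and [D → n D e .]
So the grammar is NOT LR(0).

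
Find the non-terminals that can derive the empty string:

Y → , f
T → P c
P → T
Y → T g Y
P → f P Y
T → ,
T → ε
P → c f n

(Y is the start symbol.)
{ 'P', 'T' }

A non-terminal is nullable if it can derive ε (the empty string): either it has an ε-production, or it has a production whose right-hand side consists entirely of nullable non-terminals.

ε-productions: T → ε
So T is immediately nullable.
P → T: every symbol on the right is nullable, so P is nullable too.
No further non-terminal can be added: every production for the remaining non-terminals contains a terminal or a non-nullable non-terminal.
Nullable = { 'P', 'T' }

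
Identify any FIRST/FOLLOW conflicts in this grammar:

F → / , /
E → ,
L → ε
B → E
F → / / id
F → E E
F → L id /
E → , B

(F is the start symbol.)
A FIRST/FOLLOW conflict occurs when a non-terminal N has a nullable alternative N → β (β ⇒* ε) and another alternative N → α with FIRST(α) ∩ FOLLOW(N) ≠ ∅: on such a lookahead the parser cannot decide between expanding α and letting N vanish via β.

Nullable non-terminals: L.
L has a nullable alternative but only one production, so nothing to check.

B, E, F have no nullable alternative, so no FIRST/FOLLOW check is needed there.

No FIRST/FOLLOW conflicts found.

Answer: No FIRST/FOLLOW conflicts.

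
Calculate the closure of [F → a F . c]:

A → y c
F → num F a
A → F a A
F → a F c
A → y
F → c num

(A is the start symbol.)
{ [F → a F . c] }

To compute CLOSURE, for each item [A → α.Bβ] where B is a non-terminal, add [B → .γ] for all productions B → γ; repeat for the newly added items until nothing changes.

Start with: [F → a F . c]
The dot precedes the terminal c, so nothing is added.

CLOSURE = { [F → a F . c] }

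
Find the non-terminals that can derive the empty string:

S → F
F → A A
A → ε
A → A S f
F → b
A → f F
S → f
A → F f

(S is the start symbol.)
{ 'A', 'F', 'S' }

A non-terminal is nullable if it can derive ε (the empty string): either it has an ε-production, or it has a production whose right-hand side consists entirely of nullable non-terminals.

ε-productions: A → ε
So A is immediately nullable.
F → A A: every symbol on the right is nullable, so F is nullable too.
S → F: every symbol on the right is nullable, so S is nullable too.
Every non-terminal is now nullable.
Nullable = { 'A', 'F', 'S' }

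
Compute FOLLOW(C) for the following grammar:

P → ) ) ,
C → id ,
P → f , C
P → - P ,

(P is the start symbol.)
{ $, ',' }

To compute FOLLOW(C), find every occurrence of C on a right-hand side N → α C β: add FIRST(β) \ {ε}, and if β is empty or nullable also add FOLLOW(N). Iterate to a fixed point.

In P → f , C: C is at the end, add FOLLOW(P)

The FOLLOW sets referred to above (computed the same way, to a fixed point):
  FOLLOW(P) = { $, ',' }

Taking the union: FOLLOW(C) = { $, ',' }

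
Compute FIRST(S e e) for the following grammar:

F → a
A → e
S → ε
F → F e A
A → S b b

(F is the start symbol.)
{ 'e' }

FIRST sets of the non-terminals involved (from the grammar, by fixed-point iteration):
  FIRST(S) = { ε }

To compute FIRST(S e e), process the symbols left to right:
Symbol S is a non-terminal. Add FIRST(S) \ {ε} = { }
S is nullable (ε ∈ FIRST(S)), continue to the next symbol.
Symbol e is a terminal. Add 'e' and stop.
FIRST(S e e) = { 'e' }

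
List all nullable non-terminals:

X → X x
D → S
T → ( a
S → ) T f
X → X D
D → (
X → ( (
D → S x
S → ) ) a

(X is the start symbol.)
None

There are no ε-productions, so no non-terminal can derive ε.
No non-terminals are nullable.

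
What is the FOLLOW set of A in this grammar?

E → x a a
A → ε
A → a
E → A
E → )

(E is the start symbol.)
{ $ }

In E → A: A is at the end, add FOLLOW(E)

The FOLLOW sets referred to above (computed the same way, to a fixed point):
  FOLLOW(E) = { $ }

Taking the union: FOLLOW(A) = { $ }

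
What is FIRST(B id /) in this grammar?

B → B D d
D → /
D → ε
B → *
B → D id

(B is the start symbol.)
FIRST sets of the non-terminals involved (from the grammar, by fixed-point iteration):
  FIRST(B) = { '*', '/', 'id' }

To compute FIRST(B id /), process the symbols left to right:
Symbol B is a non-terminal. Add FIRST(B) \ {ε} = { '*', '/', 'id' }
B is not nullable (ε ∉ FIRST(B)), so stop here.
FIRST(B id /) = { '*', '/', 'id' }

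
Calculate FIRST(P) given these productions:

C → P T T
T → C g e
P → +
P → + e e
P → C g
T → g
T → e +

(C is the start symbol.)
FIRST sets of the other non-terminals involved (by the same procedure, iterated to a fixed point):
  FIRST(C) = { '+' }

From P → +:
  - '+' is a terminal: add '+' and stop
From P → + e e:
  - '+' is a terminal: add '+' and stop
From P → C g:
  - C is a non-terminal: add FIRST(C) \ {ε} = { '+' }
    C is not nullable, so stop

Collecting: FIRST(P) = { '+' }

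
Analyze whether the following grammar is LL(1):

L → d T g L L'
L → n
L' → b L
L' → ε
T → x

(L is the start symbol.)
No. Predict set conflict for L': { 'b' }

A grammar is LL(1) if for each non-terminal N with multiple productions, the predict sets of those productions are pairwise disjoint, where PREDICT(N → α) = (FIRST(α) \ {ε}) ∪ (FOLLOW(N) if α ⇒* ε).

Relevant sets:
  FOLLOW(L') = { $, 'b' }

For L:
  PREDICT(L → d T g L L') = { 'd' }
  PREDICT(L → n) = { 'n' }
For L':
  PREDICT(L' → b L) = { 'b' }
  PREDICT(L' → ε) = { $, 'b' }
T has a single production, so nothing to check there.

Conflict found: Predict set conflict for L': { 'b' }
The grammar is NOT LL(1).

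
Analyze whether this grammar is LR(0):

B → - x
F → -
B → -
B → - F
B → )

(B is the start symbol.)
A grammar is LR(0) if no state in the canonical LR(0) collection has:
  - both a shift item (dot before a terminal) and a complete item (shift-reduce conflict), or
  - two or more complete items (reduce-reduce conflict; the accept item [B' → B .] counts as a complete item here).

Augment with B' → B and build the canonical LR(0) collection (I0 = CLOSURE({[B' → . B]}), then GOTO on every symbol after a dot until no new states appear). It has 7 states:
  I0: { [B → . )], [B → . - F], [B → . - x], [B → . -], [B' → . B] }  — shift
  I1: { [B → ) .] }  — reduce
  I2: { [B → - . F], [B → - . x], [B → - .], [F → . -] }  — shift, reduce
  I3: { [B' → B .] }  — accept
  I4: { [F → - .] }  — reduce
  I5: { [B → - F .] }  — reduce
  I6: { [B → - x .] }  — reduce

Conflict in state I2:
  Shift-reduce conflict between [B → - .] and [B → - . x]
So the grammar is NOT LR(0).

Answer: No. Shift-reduce conflict between [B → - .] and [B → - . x]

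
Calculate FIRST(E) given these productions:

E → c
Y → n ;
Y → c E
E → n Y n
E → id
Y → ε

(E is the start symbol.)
From E → c:
  - c is a terminal: add 'c' and stop
From E → n Y n:
  - n is a terminal: add 'n' and stop
From E → id:
  - id is a terminal: add 'id' and stop

Collecting: FIRST(E) = { 'c', 'id', 'n' }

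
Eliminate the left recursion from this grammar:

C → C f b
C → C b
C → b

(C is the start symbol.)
C → b C'
C' → f b C'
C' → b C'
C' → ε

C is directly left-recursive. The standard transformation for
  A → A α₁ | ... | A α_m | β₁ | ... | β_n
is
  A  → β₁ A' | ... | β_n A'
  A' → α₁ A' | ... | α_m A' | ε

C → b becomes C → b C'
C → C f b becomes C' → f b C'
C → C b becomes C' → b C'
Add C' → ε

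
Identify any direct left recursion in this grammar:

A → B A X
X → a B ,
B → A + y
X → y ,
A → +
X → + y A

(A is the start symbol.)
A → B A X: starts with B
X → a B ,: starts with a
B → A + y: starts with A
X → y ,: starts with y
A → +: starts with '+'
X → + y A: starts with '+'

No direct left recursion found.

Answer: No direct left recursion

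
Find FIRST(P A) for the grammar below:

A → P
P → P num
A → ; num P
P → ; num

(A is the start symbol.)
{ ';' }

FIRST sets of the non-terminals involved (from the grammar, by fixed-point iteration):
  FIRST(P) = { ';' }

To compute FIRST(P A), process the symbols left to right:
Symbol P is a non-terminal. Add FIRST(P) \ {ε} = { ';' }
P is not nullable (ε ∉ FIRST(P)), so stop here.
FIRST(P A) = { ';' }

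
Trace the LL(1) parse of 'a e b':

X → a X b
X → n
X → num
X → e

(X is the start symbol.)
LL(1) parsing maintains a stack (initially the start symbol over $) and the input. At each step: if the stack top is a terminal, match it against the current input token; if it is a non-terminal N, replace it with the RHS of M[N, lookahead] (the unique production whose predict set contains the lookahead).

Stack is shown with the top on the left.

Stack    Input    Action
------------------------
X $      a e b $  output X → a X b
a X b $  a e b $  match 'a'
X b $    e b $    output X → e
e b $    e b $    match 'e'
b $      b $      match 'b'
$        $        accept

The string is accepted.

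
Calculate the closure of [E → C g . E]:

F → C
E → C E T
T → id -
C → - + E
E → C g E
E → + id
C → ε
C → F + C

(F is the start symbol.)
Start with: [E → C g . E]
  [E → C g . E] has the dot before E: add [E → . C E T], [E → . C g E], [E → . + id]
  [E → . C E T] has the dot before C: add [C → . - + E], [C → .], [C → . F + C]
  [C → . F + C] has the dot before F: add [F → . C]
No further items can be added.

CLOSURE = { [C → . - + E], [C → . F + C], [C → .], [E → . + id], [E → . C E T], [E → . C g E], [E → C g . E], [F → . C] }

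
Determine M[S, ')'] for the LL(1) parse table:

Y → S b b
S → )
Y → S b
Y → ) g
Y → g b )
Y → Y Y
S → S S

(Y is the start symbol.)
S → ), S → S S

To find M[S, ')'], we find productions for S where ')' is in the predict set (PREDICT(N → α) = (FIRST(α) \ {ε}) ∪ (FOLLOW(N) if α ⇒* ε)).

Relevant sets:
  FIRST(S) = { ')' }

S → ): PREDICT = { ')' }
  ')' is in predict set, so this production goes in M[S, ')']
S → S S: PREDICT = { ')' }
  ')' is in predict set, so this production goes in M[S, ')']

M[S, ')'] = S → ), S → S S  (a multiply-defined cell — the grammar is not LL(1))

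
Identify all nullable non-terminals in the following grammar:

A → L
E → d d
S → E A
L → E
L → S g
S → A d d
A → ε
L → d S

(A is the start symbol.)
{ 'A' }

A non-terminal is nullable if it can derive ε (the empty string): either it has an ε-production, or it has a production whose right-hand side consists entirely of nullable non-terminals.

ε-productions: A → ε
So A is immediately nullable.
No further non-terminal can be added: every production for the remaining non-terminals contains a terminal or a non-nullable non-terminal.
Nullable = { 'A' }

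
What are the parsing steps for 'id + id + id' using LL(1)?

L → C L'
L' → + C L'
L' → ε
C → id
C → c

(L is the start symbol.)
Stack is shown with the top on the left.

Stack     Input           Action
--------------------------------
L $       id + id + id $  output L → C L'
C L' $    id + id + id $  output C → id
id L' $   id + id + id $  match 'id'
L' $      + id + id $     output L' → + C L'
+ C L' $  + id + id $     match '+'
C L' $    id + id $       output C → id
id L' $   id + id $       match 'id'
L' $      + id $          output L' → + C L'
+ C L' $  + id $          match '+'
C L' $    id $            output C → id
id L' $   id $            match 'id'
L' $      $               output L' → ε
$         $               accept

The string is accepted.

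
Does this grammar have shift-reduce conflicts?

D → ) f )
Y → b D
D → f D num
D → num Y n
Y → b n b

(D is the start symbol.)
Augment with D' → D and build the canonical LR(0) collection (I0 = CLOSURE({[D' → . D]}), then GOTO on every symbol after a dot until no new states appear). It has 15 states:
  I0: { [D → . ) f )], [D → . f D num], [D → . num Y n], [D' → . D] }  — shift
  I1: { [D → ) . f )] }  — shift
  I2: { [D' → D .] }  — accept
  I3: { [D → . ) f )], [D → . f D num], [D → . num Y n], [D → f . D num] }  — shift
  I4: { [D → num . Y n], [Y → . b D], [Y → . b n b] }  — shift
  I5: { [D → num Y . n] }  — shift
  I6: { [D → . ) f )], [D → . f D num], [D → . num Y n], [Y → b . D], [Y → b . n b] }  — shift
  I7: { [Y → b D .] }  — reduce
  I8: { [Y → b n . b] }  — shift
  I9: { [Y → b n b .] }  — reduce
  I10: { [D → num Y n .] }  — reduce
  I11: { [D → f D . num] }  — shift
  I12: { [D → f D num .] }  — reduce
  I13: { [D → ) f . )] }  — shift
  I14: { [D → ) f ) .] }  — reduce

No state contains both a complete item and a shift item.

Answer: No shift-reduce conflicts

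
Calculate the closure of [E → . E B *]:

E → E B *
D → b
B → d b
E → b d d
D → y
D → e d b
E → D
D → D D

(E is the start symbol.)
Start with: [E → . E B *]
  [E → . E B *] has the dot before E: add [E → . b d d], [E → . D]
  [E → . D] has the dot before D: add [D → . b], [D → . y], [D → . e d b], [D → . D D]
No further items can be added.

CLOSURE = { [D → . D D], [D → . b], [D → . e d b], [D → . y], [E → . D], [E → . E B *], [E → . b d d] }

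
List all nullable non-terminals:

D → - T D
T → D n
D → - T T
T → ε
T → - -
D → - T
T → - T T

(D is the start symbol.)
A non-terminal is nullable if it can derive ε (the empty string): either it has an ε-production, or it has a production whose right-hand side consists entirely of nullable non-terminals.

ε-productions: T → ε
So T is immediately nullable.
No further non-terminal can be added: every production for the remaining non-terminals contains a terminal or a non-nullable non-terminal.
Nullable = { 'T' }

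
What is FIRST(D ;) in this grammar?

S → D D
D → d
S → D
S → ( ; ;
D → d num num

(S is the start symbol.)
{ 'd' }

FIRST sets of the non-terminals involved (from the grammar, by fixed-point iteration):
  FIRST(D) = { 'd' }

To compute FIRST(D ;), process the symbols left to right:
Symbol D is a non-terminal. Add FIRST(D) \ {ε} = { 'd' }
D is not nullable (ε ∉ FIRST(D)), so stop here.
FIRST(D ;) = { 'd' }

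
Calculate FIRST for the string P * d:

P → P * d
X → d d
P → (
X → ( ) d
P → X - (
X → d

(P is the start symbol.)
FIRST sets of the non-terminals involved (from the grammar, by fixed-point iteration):
  FIRST(P) = { '(', 'd' }

To compute FIRST(P * d), process the symbols left to right:
Symbol P is a non-terminal. Add FIRST(P) \ {ε} = { '(', 'd' }
P is not nullable (ε ∉ FIRST(P)), so stop here.
FIRST(P * d) = { '(', 'd' }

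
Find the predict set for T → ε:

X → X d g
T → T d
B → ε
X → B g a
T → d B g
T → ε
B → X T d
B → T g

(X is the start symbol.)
{ 'd', 'g' }

PREDICT(T → ε) = (FIRST(RHS) \ {ε}) ∪ (FOLLOW(T) if ε ∈ FIRST(RHS), i.e. RHS ⇒* ε)
The right-hand side is ε (FIRST(ε) = { ε }), so the predict set is FOLLOW(T) = { 'd', 'g' }
PREDICT(T → ε) = { 'd', 'g' }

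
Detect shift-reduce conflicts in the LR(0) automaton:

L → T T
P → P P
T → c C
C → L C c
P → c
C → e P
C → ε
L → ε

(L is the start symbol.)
Yes — I0: [L → .] vs [T → . c C]; I3: [C → .] vs [C → . e P]; I5: [C → .] vs [C → . e P]; I7: [C → e P .] vs [P → . c]; I9: [P → P P .] vs [P → . c]

A shift-reduce conflict occurs when an LR(0) state has both:
  - a complete (reduce) item [A → α .] (dot at the end), and
  - a shift item [B → β . c γ] (dot before a terminal).

Augment with L' → L and build the canonical LR(0) collection (I0 = CLOSURE({[L' → . L]}), then GOTO on every symbol after a dot until no new states appear). It has 13 states:
  I0: { [L → . T T], [L → .], [L' → . L], [T → . c C] }  — shift, reduce
  I1: { [L' → L .] }  — accept
  I2: { [L → T . T], [T → . c C] }  — shift
  I3: { [C → . L C c], [C → . e P], [C → .], [L → . T T], [L → .], [T → . c C], [T → c . C] }  — shift, 2 reduces
  I4: { [T → c C .] }  — reduce
  I5: { [C → . L C c], [C → . e P], [C → .], [C → L . C c], [L → . T T], [L → .], [T → . c C] }  — shift, 2 reduces
  I6: { [C → e . P], [P → . P P], [P → . c] }  — shift
  I7: { [C → e P .], [P → . P P], [P → . c], [P → P . P] }  — shift, reduce
  I8: { [P → c .] }  — reduce
  I9: { [P → . P P], [P → . c], [P → P . P], [P → P P .] }  — shift, reduce
  I10: { [C → L C . c] }  — shift
  I11: { [C → L C c .] }  — reduce
  I12: { [L → T T .] }  — reduce

I0 contains reduce item [L → .] and shift item [T → . c C] — shift-reduce conflict.
I3 contains reduce items [C → .], [L → .] and shift items [C → . e P], [T → . c C] — shift-reduce conflict.
I5 contains reduce items [C → .], [L → .] and shift items [C → . e P], [T → . c C] — shift-reduce conflict.
I7 contains reduce item [C → e P .] and shift item [P → . c] — shift-reduce conflict.
I9 contains reduce item [P → P P .] and shift item [P → . c] — shift-reduce conflict.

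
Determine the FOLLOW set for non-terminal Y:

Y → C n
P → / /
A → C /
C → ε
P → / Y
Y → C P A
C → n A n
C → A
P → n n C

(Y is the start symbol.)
To compute FOLLOW(Y), find every occurrence of Y on a right-hand side N → α Y β: add FIRST(β) \ {ε}, and if β is empty or nullable also add FOLLOW(N). Iterate to a fixed point.

Y is the start symbol, so $ ∈ FOLLOW(Y).
In P → / Y: Y is at the end, add FOLLOW(P)

The FOLLOW sets referred to above (computed the same way, to a fixed point):
  FOLLOW(P) = { '/', 'n' }

Taking the union: FOLLOW(Y) = { $, '/', 'n' }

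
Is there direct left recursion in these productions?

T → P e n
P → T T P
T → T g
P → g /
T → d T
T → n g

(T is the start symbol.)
Yes, T is left-recursive

Direct left recursion occurs when N → N α for some non-terminal N (the right-hand side begins with the left-hand side itself).

T → P e n: starts with P
P → T T P: starts with T
T → T g: LEFT RECURSIVE (starts with T)
P → g /: starts with g
T → d T: starts with d
T → n g: starts with n

The grammar has direct left recursion on: T.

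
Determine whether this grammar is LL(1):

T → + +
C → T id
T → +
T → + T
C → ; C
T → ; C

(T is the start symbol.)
Relevant sets:
  FIRST(T) = { '+', ';' }

For T:
  PREDICT(T → '+' '+') = { '+' }
  PREDICT(T → '+') = { '+' }
  PREDICT(T → '+' T) = { '+' }
  PREDICT(T → ';' C) = { ';' }
For C:
  PREDICT(C → T id) = { '+', ';' }
  PREDICT(C → ';' C) = { ';' }

Conflict found: Predict set conflict for T: { '+' }
The grammar is NOT LL(1).

Answer: No. Predict set conflict for T: { '+' }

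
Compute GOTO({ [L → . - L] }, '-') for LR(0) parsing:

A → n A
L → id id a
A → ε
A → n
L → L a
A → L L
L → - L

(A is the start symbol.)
{ [L → - . L], [L → . - L], [L → . L a], [L → . id id a] }

GOTO(I, '-') = CLOSURE({ [A → αX.β] : [A → α.Xβ] ∈ I, X = '-' })

Items with dot before '-', with the dot advanced:
  [L → . - L] → [L → - . L]
Closure of the advanced items:
  [L → - . L] has the dot before L: add [L → . id id a], [L → . L a], [L → . - L]

GOTO = { [L → - . L], [L → . - L], [L → . L a], [L → . id id a] }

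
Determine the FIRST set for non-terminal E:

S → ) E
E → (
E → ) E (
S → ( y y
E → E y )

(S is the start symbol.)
{ '(', ')' }

To compute FIRST(E), examine every production with E on the left-hand side, reading each right-hand side left to right until a non-nullable symbol is reached.

From E → (:
  - '(' is a terminal: add '(' and stop
From E → ) E (:
  - ')' is a terminal: add ')' and stop
From E → E y ):
  - E is the symbol being defined: contributes nothing new
    E is not nullable, so stop

Collecting: FIRST(E) = { '(', ')' }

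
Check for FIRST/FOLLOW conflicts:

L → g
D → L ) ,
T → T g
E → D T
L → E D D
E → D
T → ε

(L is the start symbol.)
Yes. T → T g with FOLLOW(T) on { 'g' }

A FIRST/FOLLOW conflict occurs when a non-terminal N has a nullable alternative N → β (β ⇒* ε) and another alternative N → α with FIRST(α) ∩ FOLLOW(N) ≠ ∅: on such a lookahead the parser cannot decide between expanding α and letting N vanish via β.

Nullable non-terminals: T.
FIRST sets used below: FIRST(T) = { 'g', ε }

T: nullable alternative(s) T → ε; FOLLOW(T) = { 'g' }
  T → T g: FIRST \ {ε} = { 'g' } — overlaps FOLLOW(T) on { 'g' }: CONFLICT
  T → ε: FIRST \ {ε} = { } — this is the only nullable alternative, skip

D, E, L have no nullable alternative, so no FIRST/FOLLOW check is needed there.

So the grammar has 1 FIRST/FOLLOW conflict (marked CONFLICT above).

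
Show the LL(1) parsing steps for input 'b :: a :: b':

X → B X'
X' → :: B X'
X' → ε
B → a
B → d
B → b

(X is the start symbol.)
Stack is shown with the top on the left.

Stack      Input          Action
--------------------------------
X $        b :: a :: b $  output X → B X'
B X' $     b :: a :: b $  output B → b
b X' $     b :: a :: b $  match 'b'
X' $       :: a :: b $    output X' → :: B X'
:: B X' $  :: a :: b $    match '::'
B X' $     a :: b $       output B → a
a X' $     a :: b $       match 'a'
X' $       :: b $         output X' → :: B X'
:: B X' $  :: b $         match '::'
B X' $     b $            output B → b
b X' $     b $            match 'b'
X' $       $              output X' → ε
$          $              accept

The string is accepted.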